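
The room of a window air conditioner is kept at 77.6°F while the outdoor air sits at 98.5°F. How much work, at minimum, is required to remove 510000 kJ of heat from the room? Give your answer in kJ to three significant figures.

In absolute terms T_C = 298.48 K and T_H = 310.09 K, so ΔT = 11.61 K.
The reversible limit is COP_R = T_C/ΔT = 25.71, so W_min = Q_C/COP = Q_C·ΔT/T_C.
W_min = 510000 × 11.61/298.48 = 19840 kJ.

19800 kJ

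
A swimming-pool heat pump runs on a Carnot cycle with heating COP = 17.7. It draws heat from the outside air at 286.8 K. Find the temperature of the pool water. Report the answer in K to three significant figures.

COP_HP = T_H/(T_H − T_C) rearranges to T_H = COP·T_C/(COP − 1).
With T_C = 286.80 K, T_H = 17.7 × 286.80/16.70 = 303.97 K.

304 K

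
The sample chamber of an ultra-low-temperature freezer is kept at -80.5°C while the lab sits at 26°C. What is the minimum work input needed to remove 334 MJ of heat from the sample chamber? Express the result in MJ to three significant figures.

In absolute terms T_C = 192.65 K and T_H = 299.15 K, so ΔT = 106.5 K.
The reversible limit is COP_R = T_C/ΔT = 1.809, so W_min = Q_C/COP = Q_C·ΔT/T_C.
W_min = 334.0 × 106.5/192.65 = 184.6 MJ.

185 MJ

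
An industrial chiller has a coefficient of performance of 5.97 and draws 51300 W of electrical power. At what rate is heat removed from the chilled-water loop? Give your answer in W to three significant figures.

306000 W

Q̇_C = COP × Ẇ = 5.97 × 51300 = 306300 W.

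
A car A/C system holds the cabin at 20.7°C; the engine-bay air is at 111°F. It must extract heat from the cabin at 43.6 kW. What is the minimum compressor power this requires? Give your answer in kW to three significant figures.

In absolute terms T_C = 293.85 K and T_H = 317.04 K, so ΔT = 23.19 K.
COP_Carnot = T_C/ΔT = 293.85/23.19 = 12.67.
Ẇ_min = Q̇/COP_Carnot = 43.60/12.67 = 3.441 kW.

3.44 kW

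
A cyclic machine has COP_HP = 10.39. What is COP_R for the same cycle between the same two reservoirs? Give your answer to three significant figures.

Since Q_H = Q_C + W for any cycle, COP_R = Q_C/W = Q_H/W − 1.
COP_R = 10.39 − 1 = 9.39.

9.39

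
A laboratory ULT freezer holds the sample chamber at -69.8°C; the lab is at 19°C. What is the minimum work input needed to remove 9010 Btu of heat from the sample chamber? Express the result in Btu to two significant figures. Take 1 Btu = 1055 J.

In absolute terms T_C = 203.35 K and T_H = 292.15 K, so ΔT = 88.80 K.
The reversible limit is COP_R = T_C/ΔT = 2.290, so W_min = Q_C/COP = Q_C·ΔT/T_C.
W_min = 9010 × 88.80/203.35 = 3935 Btu.

3900 Btu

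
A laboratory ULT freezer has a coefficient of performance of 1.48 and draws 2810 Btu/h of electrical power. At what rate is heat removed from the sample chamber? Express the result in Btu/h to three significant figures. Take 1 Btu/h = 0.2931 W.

4160 Btu/h

Q̇_C = COP × Ẇ = 1.48 × 2810 = 4159 Btu/h.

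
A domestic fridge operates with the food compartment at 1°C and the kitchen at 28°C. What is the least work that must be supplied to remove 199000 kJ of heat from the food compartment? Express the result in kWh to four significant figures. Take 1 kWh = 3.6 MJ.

5.444 kWh

In absolute terms T_C = 274.15 K and T_H = 301.15 K, so ΔT = 27.00 K.
The reversible limit is COP_R = T_C/ΔT = 10.15, so W_min = Q_C/COP = Q_C·ΔT/T_C.
W_min = 199000 × 27.00/274.15 = 19600 kJ = 5.444 kWh.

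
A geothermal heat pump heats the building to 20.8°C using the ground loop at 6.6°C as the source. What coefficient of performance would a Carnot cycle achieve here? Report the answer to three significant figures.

20.7

In absolute terms T_C = 279.75 K and T_H = 293.95 K, so ΔT = 14.20 K.
For a reversible cycle, COP_Carnot = T_H/ΔT = 293.95/14.20 = 20.70.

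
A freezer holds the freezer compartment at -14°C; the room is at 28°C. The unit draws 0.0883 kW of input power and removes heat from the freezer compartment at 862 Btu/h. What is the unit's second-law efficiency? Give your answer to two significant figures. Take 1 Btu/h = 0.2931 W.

0.46

Converting, Q̇_C = 862.0 Btu/h = 0.2527 kW, so COP_actual = Q̇_C/Ẇ = 0.2527/0.08830 = 2.861.
In absolute terms T_C = 259.15 K and T_H = 301.15 K, so ΔT = 42.00 K.
COP_Carnot = T_C/ΔT = 259.15/42.00 = 6.170.
η_II = COP_actual/COP_Carnot = 2.861/6.170 = 0.4637.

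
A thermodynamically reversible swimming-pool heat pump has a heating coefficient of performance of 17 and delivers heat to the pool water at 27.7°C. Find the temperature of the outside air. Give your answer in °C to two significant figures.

10 °C

COP_HP = T_H/(T_H − T_C) gives T_H − T_C = T_H/COP.
With T_H = 300.85 K, T_C = 300.85 × (1 − 1/17) = 283.15 K.
Converting, 283.15 K = 10.00°C.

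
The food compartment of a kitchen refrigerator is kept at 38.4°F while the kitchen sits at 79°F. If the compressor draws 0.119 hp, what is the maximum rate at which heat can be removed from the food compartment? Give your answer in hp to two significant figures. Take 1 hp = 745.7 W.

1.5 hp

In absolute terms T_C = 276.71 K and T_H = 299.26 K, so ΔT = 22.56 K.
COP_Carnot = T_C/ΔT = 276.71/22.56 = 12.27.
Q̇_max = COP_Carnot × Ẇ = 12.27 × 0.1190 hp = 1.460 hp.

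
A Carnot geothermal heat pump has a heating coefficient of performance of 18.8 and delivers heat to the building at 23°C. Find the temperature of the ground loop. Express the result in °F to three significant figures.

45.0 °F

COP_HP = T_H/(T_H − T_C) gives T_H − T_C = T_H/COP.
With T_H = 296.15 K, T_C = 296.15 × (1 − 1/18.8) = 280.40 K.
Converting, 280.40 K = 45.05°F.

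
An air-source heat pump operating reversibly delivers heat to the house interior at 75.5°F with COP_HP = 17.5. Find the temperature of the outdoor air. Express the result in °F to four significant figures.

COP_HP = T_H/(T_H − T_C) gives T_H − T_C = T_H/COP.
With T_H = 297.32 K, T_C = 297.32 × (1 − 1/17.5) = 280.33 K.
Converting, 280.33 K = 44.92°F.

44.92 °F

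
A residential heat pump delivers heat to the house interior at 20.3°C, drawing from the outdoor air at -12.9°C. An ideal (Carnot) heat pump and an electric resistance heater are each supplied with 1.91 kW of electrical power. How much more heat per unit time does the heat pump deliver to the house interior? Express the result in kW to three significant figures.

In absolute terms T_C = 260.25 K and T_H = 293.45 K, so ΔT = 33.20 K.
COP_Carnot = T_H/ΔT = 293.45/33.20 = 8.839.
The heat pump delivers Q̇_H = COP × Ẇ = 16.88 kW; the resistance heater delivers Ẇ = 1.910 kW.
Extra = (COP − 1)·Ẇ = 14.97 kW.

15.0 kW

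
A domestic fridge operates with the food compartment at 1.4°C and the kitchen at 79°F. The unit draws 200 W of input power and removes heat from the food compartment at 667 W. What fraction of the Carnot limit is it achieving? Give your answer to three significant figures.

COP_actual = Q̇_C/Ẇ = 667.0/200.0 = 3.335.
In absolute terms T_C = 274.55 K and T_H = 299.26 K, so ΔT = 24.71 K.
COP_Carnot = T_C/ΔT = 274.55/24.71 = 11.11.
η_II = COP_actual/COP_Carnot = 3.335/11.11 = 0.3002.

0.300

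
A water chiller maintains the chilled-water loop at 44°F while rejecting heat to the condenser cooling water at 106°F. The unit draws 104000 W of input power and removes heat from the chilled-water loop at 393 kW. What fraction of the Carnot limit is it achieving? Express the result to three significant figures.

0.465

Converting, Q̇_C = 393.0 kW = 393000 W, so COP_actual = Q̇_C/Ẇ = 393000/104000 = 3.779.
In absolute terms T_C = 279.82 K and T_H = 314.26 K, so ΔT = 34.44 K.
COP_Carnot = T_C/ΔT = 279.82/34.44 = 8.124.
η_II = COP_actual/COP_Carnot = 3.779/8.124 = 0.4652.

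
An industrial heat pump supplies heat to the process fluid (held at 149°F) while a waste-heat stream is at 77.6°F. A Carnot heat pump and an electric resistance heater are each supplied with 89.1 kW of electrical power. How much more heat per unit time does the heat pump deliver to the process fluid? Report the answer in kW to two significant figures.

670 kW

In absolute terms T_C = 298.48 K and T_H = 338.15 K, so ΔT = 39.67 K.
COP_Carnot = T_H/ΔT = 338.15/39.67 = 8.525.
The heat pump delivers Q̇_H = COP × Ẇ = 759.6 kW; the resistance heater delivers Ẇ = 89.10 kW.
Extra = (COP − 1)·Ẇ = 670.5 kW.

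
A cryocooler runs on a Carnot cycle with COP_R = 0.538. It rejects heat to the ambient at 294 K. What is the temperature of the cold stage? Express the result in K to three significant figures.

For a Carnot refrigerator COP_R = T_C/(T_H − T_C), so T_C = COP·T_H/(1 + COP).
With T_H = 294.00 K, T_C = 0.538 × 294.00/1.538 = 102.84 K.

103 K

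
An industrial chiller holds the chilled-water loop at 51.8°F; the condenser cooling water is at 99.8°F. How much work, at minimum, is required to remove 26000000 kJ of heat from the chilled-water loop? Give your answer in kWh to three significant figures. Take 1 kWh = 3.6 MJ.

In absolute terms T_C = 284.15 K and T_H = 310.82 K, so ΔT = 26.67 K.
The reversible limit is COP_R = T_C/ΔT = 10.66, so W_min = Q_C/COP = Q_C·ΔT/T_C.
W_min = 26000000 × 26.67/284.15 = 2440000 kJ = 677.8 kWh.

678 kWh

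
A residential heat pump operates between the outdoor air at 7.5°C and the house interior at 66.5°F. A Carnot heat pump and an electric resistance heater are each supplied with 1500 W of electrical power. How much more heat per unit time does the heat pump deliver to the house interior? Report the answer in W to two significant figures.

36000 W

In absolute terms T_C = 280.65 K and T_H = 292.32 K, so ΔT = 11.67 K.
COP_Carnot = T_H/ΔT = 292.32/11.67 = 25.06.
The heat pump delivers Q̇_H = COP × Ẇ = 37580 W; the resistance heater delivers Ẇ = 1500 W.
Extra = (COP − 1)·Ẇ = 36080 W.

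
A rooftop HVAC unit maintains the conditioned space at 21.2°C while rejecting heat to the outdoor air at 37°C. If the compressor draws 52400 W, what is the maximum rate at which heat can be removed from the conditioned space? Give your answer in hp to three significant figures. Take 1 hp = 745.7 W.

1310 hp

In absolute terms T_C = 294.35 K and T_H = 310.15 K, so ΔT = 15.80 K.
COP_Carnot = T_C/ΔT = 294.35/15.80 = 18.63.
Q̇_max = COP_Carnot × Ẇ = 18.63 × 52400 W = 976200 W = 1309 hp.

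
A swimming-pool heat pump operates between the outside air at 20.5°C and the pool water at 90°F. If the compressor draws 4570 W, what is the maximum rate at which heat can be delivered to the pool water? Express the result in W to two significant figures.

120000 W

In absolute terms T_C = 293.65 K and T_H = 305.37 K, so ΔT = 11.72 K.
COP_Carnot = T_H/ΔT = 305.37/11.72 = 26.05.
Q̇_max = COP_Carnot × Ẇ = 26.05 × 4570 W = 119100 W.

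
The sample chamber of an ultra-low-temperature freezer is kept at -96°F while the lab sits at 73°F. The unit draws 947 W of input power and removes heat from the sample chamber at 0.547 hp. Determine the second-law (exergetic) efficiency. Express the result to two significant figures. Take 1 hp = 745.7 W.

Converting, Q̇_C = 0.5470 hp = 407.9 W, so COP_actual = Q̇_C/Ẇ = 407.9/947.0 = 0.4307.
In absolute terms T_C = 202.04 K and T_H = 295.93 K, so ΔT = 93.89 K.
COP_Carnot = T_C/ΔT = 202.04/93.89 = 2.152.
η_II = COP_actual/COP_Carnot = 0.4307/2.152 = 0.2002.

0.20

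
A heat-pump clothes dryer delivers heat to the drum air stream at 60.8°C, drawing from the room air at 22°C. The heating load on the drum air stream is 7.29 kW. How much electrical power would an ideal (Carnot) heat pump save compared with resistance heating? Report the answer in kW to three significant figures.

6.44 kW

In absolute terms T_C = 295.15 K and T_H = 333.95 K, so ΔT = 38.80 K.
COP_Carnot = T_H/ΔT = 333.95/38.80 = 8.607.
Resistance heating needs Ẇ_res = Q̇_H = 7.290 kW; the reversible heat pump needs only Ẇ_hp = Q̇_H/COP = 0.8470 kW.
Saving = 7.290 − 0.8470 = 6.443 kW.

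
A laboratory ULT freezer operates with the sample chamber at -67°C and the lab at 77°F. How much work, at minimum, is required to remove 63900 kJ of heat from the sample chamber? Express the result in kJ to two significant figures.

29000 kJ

In absolute terms T_C = 206.15 K and T_H = 298.15 K, so ΔT = 92.00 K.
The reversible limit is COP_R = T_C/ΔT = 2.241, so W_min = Q_C/COP = Q_C·ΔT/T_C.
W_min = 63900 × 92.00/206.15 = 28520 kJ.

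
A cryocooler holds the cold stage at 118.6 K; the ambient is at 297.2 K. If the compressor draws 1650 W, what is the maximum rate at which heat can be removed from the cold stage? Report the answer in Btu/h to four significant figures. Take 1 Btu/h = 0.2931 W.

3738 Btu/h

The reservoir spacing is ΔT = 297.2 − 118.6 = 178.6 K.
COP_Carnot = T_C/ΔT = 118.60/178.6 = 0.6641.
Q̇_max = COP_Carnot × Ẇ = 0.6641 × 1650 W = 1096 W = 3738 Btu/h.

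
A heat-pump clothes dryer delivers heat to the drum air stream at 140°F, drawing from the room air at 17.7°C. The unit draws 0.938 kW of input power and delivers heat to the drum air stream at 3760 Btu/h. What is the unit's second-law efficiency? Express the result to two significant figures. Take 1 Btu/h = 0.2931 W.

0.15

Converting, Q̇_H = 3760 Btu/h = 1.102 kW, so COP_actual = Q̇_H/Ẇ = 1.102/0.9380 = 1.175.
In absolute terms T_C = 290.85 K and T_H = 333.15 K, so ΔT = 42.30 K.
COP_Carnot = T_H/ΔT = 333.15/42.30 = 7.876.
η_II = COP_actual/COP_Carnot = 1.175/7.876 = 0.1492.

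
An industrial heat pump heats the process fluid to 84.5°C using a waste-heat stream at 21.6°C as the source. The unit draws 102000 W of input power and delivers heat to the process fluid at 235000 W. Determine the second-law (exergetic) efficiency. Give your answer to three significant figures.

0.405

COP_actual = Q̇_H/Ẇ = 235000/102000 = 2.304.
In absolute terms T_C = 294.75 K and T_H = 357.65 K, so ΔT = 62.90 K.
COP_Carnot = T_H/ΔT = 357.65/62.90 = 5.686.
η_II = COP_actual/COP_Carnot = 2.304/5.686 = 0.4052.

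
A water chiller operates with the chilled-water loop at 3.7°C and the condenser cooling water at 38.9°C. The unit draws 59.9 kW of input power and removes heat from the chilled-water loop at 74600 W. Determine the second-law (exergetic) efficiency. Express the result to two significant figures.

0.16

Converting, Q̇_C = 74600 W = 74.60 kW, so COP_actual = Q̇_C/Ẇ = 74.60/59.90 = 1.245.
In absolute terms T_C = 276.85 K and T_H = 312.05 K, so ΔT = 35.20 K.
COP_Carnot = T_C/ΔT = 276.85/35.20 = 7.865.
η_II = COP_actual/COP_Carnot = 1.245/7.865 = 0.1583.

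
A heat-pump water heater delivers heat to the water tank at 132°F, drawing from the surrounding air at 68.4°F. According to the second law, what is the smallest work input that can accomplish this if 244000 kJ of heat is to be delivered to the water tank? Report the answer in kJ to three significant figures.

26200 kJ

In absolute terms T_C = 293.37 K and T_H = 328.71 K, so ΔT = 35.33 K.
The reversible limit is COP_HP = T_H/ΔT = 9.303, so W_min = Q_H/COP = Q_H·ΔT/T_H.
W_min = 244000 × 35.33/328.71 = 26230 kJ.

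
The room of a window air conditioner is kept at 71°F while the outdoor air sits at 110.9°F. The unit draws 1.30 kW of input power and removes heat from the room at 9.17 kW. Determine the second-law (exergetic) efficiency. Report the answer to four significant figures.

COP_actual = Q̇_C/Ẇ = 9.170/1.300 = 7.054.
In absolute terms T_C = 294.82 K and T_H = 316.98 K, so ΔT = 22.17 K.
COP_Carnot = T_C/ΔT = 294.82/22.17 = 13.30.
η_II = COP_actual/COP_Carnot = 7.054/13.30 = 0.5304.

0.5304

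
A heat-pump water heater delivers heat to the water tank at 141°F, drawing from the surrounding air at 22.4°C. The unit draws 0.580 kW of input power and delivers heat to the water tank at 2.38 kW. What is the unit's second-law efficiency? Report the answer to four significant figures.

COP_actual = Q̇_H/Ẇ = 2.380/0.5800 = 4.103.
In absolute terms T_C = 295.55 K and T_H = 333.71 K, so ΔT = 38.16 K.
COP_Carnot = T_H/ΔT = 333.71/38.16 = 8.746.
η_II = COP_actual/COP_Carnot = 4.103/8.746 = 0.4692.

0.4692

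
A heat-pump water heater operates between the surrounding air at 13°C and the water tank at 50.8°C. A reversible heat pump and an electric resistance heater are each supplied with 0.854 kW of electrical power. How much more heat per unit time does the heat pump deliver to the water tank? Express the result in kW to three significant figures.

6.46 kW

In absolute terms T_C = 286.15 K and T_H = 323.95 K, so ΔT = 37.80 K.
COP_Carnot = T_H/ΔT = 323.95/37.80 = 8.570.
The heat pump delivers Q̇_H = COP × Ẇ = 7.319 kW; the resistance heater delivers Ẇ = 0.8540 kW.
Extra = (COP − 1)·Ẇ = 6.465 kW.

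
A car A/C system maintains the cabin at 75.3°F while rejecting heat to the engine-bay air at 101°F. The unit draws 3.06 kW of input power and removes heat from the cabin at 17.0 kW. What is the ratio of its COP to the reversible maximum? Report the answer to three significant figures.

COP_actual = Q̇_C/Ẇ = 17.00/3.060 = 5.556.
In absolute terms T_C = 297.21 K and T_H = 311.48 K, so ΔT = 14.28 K.
COP_Carnot = T_C/ΔT = 297.21/14.28 = 20.82.
η_II = COP_actual/COP_Carnot = 5.556/20.82 = 0.2669.

0.267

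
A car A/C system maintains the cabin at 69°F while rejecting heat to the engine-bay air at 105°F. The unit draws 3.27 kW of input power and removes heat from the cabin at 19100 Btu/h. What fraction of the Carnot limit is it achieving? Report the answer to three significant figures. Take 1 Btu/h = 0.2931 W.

0.117

Converting, Q̇_C = 19100 Btu/h = 5.598 kW, so COP_actual = Q̇_C/Ẇ = 5.598/3.270 = 1.712.
In absolute terms T_C = 293.71 K and T_H = 313.71 K, so ΔT = 20.00 K.
COP_Carnot = T_C/ΔT = 293.71/20.00 = 14.69.
η_II = COP_actual/COP_Carnot = 1.712/14.69 = 0.1166.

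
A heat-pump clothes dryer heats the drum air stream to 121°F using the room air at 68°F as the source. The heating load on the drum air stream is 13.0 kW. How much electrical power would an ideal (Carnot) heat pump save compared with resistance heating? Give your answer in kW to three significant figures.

11.8 kW

In absolute terms T_C = 293.15 K and T_H = 322.59 K, so ΔT = 29.44 K.
COP_Carnot = T_H/ΔT = 322.59/29.44 = 10.96.
Resistance heating needs Ẇ_res = Q̇_H = 13.00 kW; the reversible heat pump needs only Ẇ_hp = Q̇_H/COP = 1.187 kW.
Saving = 13.00 − 1.187 = 11.81 kW.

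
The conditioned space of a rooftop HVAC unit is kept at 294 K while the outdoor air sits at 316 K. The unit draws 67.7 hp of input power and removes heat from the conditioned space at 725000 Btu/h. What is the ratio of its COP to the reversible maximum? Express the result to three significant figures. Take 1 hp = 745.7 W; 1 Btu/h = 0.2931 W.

0.315

Converting, Q̇_C = 725000 Btu/h = 285.0 hp, so COP_actual = Q̇_C/Ẇ = 285.0/67.70 = 4.209.
The reservoir spacing is ΔT = 316 − 294 = 22.00 K.
COP_Carnot = T_C/ΔT = 294.00/22.00 = 13.36.
η_II = COP_actual/COP_Carnot = 4.209/13.36 = 0.3150.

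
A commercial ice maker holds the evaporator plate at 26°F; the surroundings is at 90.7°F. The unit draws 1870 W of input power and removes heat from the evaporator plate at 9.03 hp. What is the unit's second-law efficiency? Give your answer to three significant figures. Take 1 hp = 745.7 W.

Converting, Q̇_C = 9.030 hp = 6734 W, so COP_actual = Q̇_C/Ẇ = 6734/1870 = 3.601.
In absolute terms T_C = 269.82 K and T_H = 305.76 K, so ΔT = 35.94 K.
COP_Carnot = T_C/ΔT = 269.82/35.94 = 7.506.
η_II = COP_actual/COP_Carnot = 3.601/7.506 = 0.4797.

0.480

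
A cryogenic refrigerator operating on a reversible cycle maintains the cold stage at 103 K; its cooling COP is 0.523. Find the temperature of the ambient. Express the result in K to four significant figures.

COP_R = T_C/(T_H − T_C) gives T_H − T_C = T_C/COP.
With T_C = 103.00 K, T_H = 103.00 × (1 + 1/0.523) = 299.94 K.

299.9 K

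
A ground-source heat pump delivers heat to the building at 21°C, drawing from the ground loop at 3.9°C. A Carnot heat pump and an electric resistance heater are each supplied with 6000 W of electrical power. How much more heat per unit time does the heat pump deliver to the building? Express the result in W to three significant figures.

97200 W

In absolute terms T_C = 277.05 K and T_H = 294.15 K, so ΔT = 17.10 K.
COP_Carnot = T_H/ΔT = 294.15/17.10 = 17.20.
The heat pump delivers Q̇_H = COP × Ẇ = 103200 W; the resistance heater delivers Ẇ = 6000 W.
Extra = (COP − 1)·Ẇ = 97210 W.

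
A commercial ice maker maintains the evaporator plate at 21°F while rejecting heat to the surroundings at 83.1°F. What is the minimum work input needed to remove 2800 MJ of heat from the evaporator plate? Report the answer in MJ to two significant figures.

In absolute terms T_C = 267.04 K and T_H = 301.54 K, so ΔT = 34.50 K.
The reversible limit is COP_R = T_C/ΔT = 7.740, so W_min = Q_C/COP = Q_C·ΔT/T_C.
W_min = 2800 × 34.50/267.04 = 361.7 MJ.

360 MJ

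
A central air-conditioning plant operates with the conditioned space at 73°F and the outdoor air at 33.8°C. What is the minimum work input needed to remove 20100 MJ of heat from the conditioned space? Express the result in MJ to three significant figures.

In absolute terms T_C = 295.93 K and T_H = 306.95 K, so ΔT = 11.02 K.
The reversible limit is COP_R = T_C/ΔT = 26.85, so W_min = Q_C/COP = Q_C·ΔT/T_C.
W_min = 20100 × 11.02/295.93 = 748.7 MJ.

749 MJ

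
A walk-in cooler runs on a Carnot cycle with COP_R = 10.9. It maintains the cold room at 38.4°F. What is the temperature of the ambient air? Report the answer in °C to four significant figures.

28.94 °C

COP_R = T_C/(T_H − T_C) gives T_H − T_C = T_C/COP.
With T_C = 276.71 K, T_H = 276.71 × (1 + 1/10.9) = 302.09 K.
Converting, 302.09 K = 28.94°C.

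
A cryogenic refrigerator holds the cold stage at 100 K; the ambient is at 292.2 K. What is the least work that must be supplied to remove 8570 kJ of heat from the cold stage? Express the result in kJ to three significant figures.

The reservoir spacing is ΔT = 292.2 − 100 = 192.2 K.
The reversible limit is COP_R = T_C/ΔT = 0.5203, so W_min = Q_C/COP = Q_C·ΔT/T_C.
W_min = 8570 × 192.2/100.00 = 16470 kJ.

16500 kJ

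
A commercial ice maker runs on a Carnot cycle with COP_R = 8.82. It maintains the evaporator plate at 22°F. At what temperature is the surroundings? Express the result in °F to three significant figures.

76.6 °F

COP_R = T_C/(T_H − T_C) gives T_H − T_C = T_C/COP.
With T_C = 267.59 K, T_H = 267.59 × (1 + 1/8.82) = 297.93 K.
Converting, 297.93 K = 76.61°F.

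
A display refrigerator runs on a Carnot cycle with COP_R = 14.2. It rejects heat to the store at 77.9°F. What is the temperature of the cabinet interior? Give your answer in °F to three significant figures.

For a Carnot refrigerator COP_R = T_C/(T_H − T_C), so T_C = COP·T_H/(1 + COP).
With T_H = 298.65 K, T_C = 14.2 × 298.65/15.20 = 279.00 K.
Converting, 279.00 K = 42.53°F.

42.5 °F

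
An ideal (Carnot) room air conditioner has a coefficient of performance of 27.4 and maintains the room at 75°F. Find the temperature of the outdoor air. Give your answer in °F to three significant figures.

94.5 °F

COP_R = T_C/(T_H − T_C) gives T_H − T_C = T_C/COP.
With T_C = 297.04 K, T_H = 297.04 × (1 + 1/27.4) = 307.88 K.
Converting, 307.88 K = 94.51°F.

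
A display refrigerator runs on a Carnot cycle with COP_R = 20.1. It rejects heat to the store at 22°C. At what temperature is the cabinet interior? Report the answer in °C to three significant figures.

8.01 °C

For a Carnot refrigerator COP_R = T_C/(T_H − T_C), so T_C = COP·T_H/(1 + COP).
With T_H = 295.15 K, T_C = 20.1 × 295.15/21.10 = 281.16 K.
Converting, 281.16 K = 8.01°C.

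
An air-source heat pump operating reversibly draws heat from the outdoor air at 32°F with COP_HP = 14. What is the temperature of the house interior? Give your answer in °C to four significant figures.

COP_HP = T_H/(T_H − T_C) rearranges to T_H = COP·T_C/(COP − 1).
With T_C = 273.15 K, T_H = 14 × 273.15/13.00 = 294.16 K.
Converting, 294.16 K = 21.01°C.

21.01 °C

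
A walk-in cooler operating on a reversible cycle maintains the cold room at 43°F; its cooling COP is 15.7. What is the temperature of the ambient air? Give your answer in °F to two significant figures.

75 °F

COP_R = T_C/(T_H − T_C) gives T_H − T_C = T_C/COP.
With T_C = 279.26 K, T_H = 279.26 × (1 + 1/15.7) = 297.05 K.
Converting, 297.05 K = 75.02°F.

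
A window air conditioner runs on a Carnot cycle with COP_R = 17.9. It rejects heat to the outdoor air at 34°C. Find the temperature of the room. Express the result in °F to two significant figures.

For a Carnot refrigerator COP_R = T_C/(T_H − T_C), so T_C = COP·T_H/(1 + COP).
With T_H = 307.15 K, T_C = 17.9 × 307.15/18.90 = 290.90 K.
Converting, 290.90 K = 63.95°F.

64 °F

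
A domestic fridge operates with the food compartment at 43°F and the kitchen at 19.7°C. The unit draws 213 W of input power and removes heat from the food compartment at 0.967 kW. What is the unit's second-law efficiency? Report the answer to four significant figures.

0.2209

Converting, Q̇_C = 0.9670 kW = 967.0 W, so COP_actual = Q̇_C/Ẇ = 967.0/213.0 = 4.540.
In absolute terms T_C = 279.26 K and T_H = 292.85 K, so ΔT = 13.59 K.
COP_Carnot = T_C/ΔT = 279.26/13.59 = 20.55.
η_II = COP_actual/COP_Carnot = 4.540/20.55 = 0.2209.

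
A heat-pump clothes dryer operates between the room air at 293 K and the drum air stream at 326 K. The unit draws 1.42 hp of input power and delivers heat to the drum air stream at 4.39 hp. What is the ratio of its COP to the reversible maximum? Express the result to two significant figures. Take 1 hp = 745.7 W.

0.31

COP_actual = Q̇_H/Ẇ = 4.390/1.420 = 3.092.
The reservoir spacing is ΔT = 326 − 293 = 33.00 K.
COP_Carnot = T_H/ΔT = 326.00/33.00 = 9.879.
η_II = COP_actual/COP_Carnot = 3.092/9.879 = 0.3129.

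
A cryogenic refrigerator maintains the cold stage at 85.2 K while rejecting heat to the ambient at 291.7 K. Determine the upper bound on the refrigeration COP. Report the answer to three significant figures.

The reservoir spacing is ΔT = 291.7 − 85.2 = 206.5 K.
For a reversible cycle, COP_Carnot = T_C/ΔT = 85.20/206.5 = 0.4126.

0.413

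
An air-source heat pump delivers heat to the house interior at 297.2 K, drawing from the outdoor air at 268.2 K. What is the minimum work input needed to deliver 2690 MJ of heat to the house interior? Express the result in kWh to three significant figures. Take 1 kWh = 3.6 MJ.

72.9 kWh

The reservoir spacing is ΔT = 297.2 − 268.2 = 29.00 K.
The reversible limit is COP_HP = T_H/ΔT = 10.25, so W_min = Q_H/COP = Q_H·ΔT/T_H.
W_min = 2690 × 29.00/297.20 = 262.5 MJ = 72.91 kWh.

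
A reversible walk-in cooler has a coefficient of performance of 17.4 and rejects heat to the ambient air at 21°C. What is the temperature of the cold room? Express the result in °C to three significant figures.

For a Carnot refrigerator COP_R = T_C/(T_H − T_C), so T_C = COP·T_H/(1 + COP).
With T_H = 294.15 K, T_C = 17.4 × 294.15/18.40 = 278.16 K.
Converting, 278.16 K = 5.01°C.

5.01 °C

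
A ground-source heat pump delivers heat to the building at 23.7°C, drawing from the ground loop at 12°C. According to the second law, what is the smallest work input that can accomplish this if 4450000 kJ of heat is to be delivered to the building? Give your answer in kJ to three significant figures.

175000 kJ

In absolute terms T_C = 285.15 K and T_H = 296.85 K, so ΔT = 11.70 K.
The reversible limit is COP_HP = T_H/ΔT = 25.37, so W_min = Q_H/COP = Q_H·ΔT/T_H.
W_min = 4450000 × 11.70/296.85 = 175400 kJ.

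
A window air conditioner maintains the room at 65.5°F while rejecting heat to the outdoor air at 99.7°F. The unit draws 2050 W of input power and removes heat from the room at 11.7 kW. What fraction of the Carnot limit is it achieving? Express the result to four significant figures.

0.3717

Converting, Q̇_C = 11.70 kW = 11700 W, so COP_actual = Q̇_C/Ẇ = 11700/2050 = 5.707.
In absolute terms T_C = 291.76 K and T_H = 310.76 K, so ΔT = 19.00 K.
COP_Carnot = T_C/ΔT = 291.76/19.00 = 15.36.
η_II = COP_actual/COP_Carnot = 5.707/15.36 = 0.3717.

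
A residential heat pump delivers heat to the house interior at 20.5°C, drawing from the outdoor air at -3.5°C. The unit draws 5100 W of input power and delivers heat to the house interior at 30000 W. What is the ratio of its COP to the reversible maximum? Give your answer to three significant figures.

0.481

COP_actual = Q̇_H/Ẇ = 30000/5100 = 5.882.
In absolute terms T_C = 269.65 K and T_H = 293.65 K, so ΔT = 24.00 K.
COP_Carnot = T_H/ΔT = 293.65/24.00 = 12.24.
η_II = COP_actual/COP_Carnot = 5.882/12.24 = 0.4808.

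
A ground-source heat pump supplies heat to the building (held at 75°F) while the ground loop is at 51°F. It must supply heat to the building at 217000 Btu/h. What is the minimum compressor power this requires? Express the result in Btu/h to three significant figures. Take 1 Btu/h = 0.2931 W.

9740 Btu/h

In absolute terms T_C = 283.71 K and T_H = 297.04 K, so ΔT = 13.33 K.
COP_Carnot = T_H/ΔT = 297.04/13.33 = 22.28.
Ẇ_min = Q̇/COP_Carnot = 217000/22.28 = 9741 Btu/h.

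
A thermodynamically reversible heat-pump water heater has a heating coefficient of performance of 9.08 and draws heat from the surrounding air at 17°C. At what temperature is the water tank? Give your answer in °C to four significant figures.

52.91 °C

COP_HP = T_H/(T_H − T_C) rearranges to T_H = COP·T_C/(COP − 1).
With T_C = 290.15 K, T_H = 9.08 × 290.15/8.080 = 326.06 K.
Converting, 326.06 K = 52.91°C.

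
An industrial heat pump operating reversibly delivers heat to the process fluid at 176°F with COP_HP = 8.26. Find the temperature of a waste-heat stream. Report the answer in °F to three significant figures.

COP_HP = T_H/(T_H − T_C) gives T_H − T_C = T_H/COP.
With T_H = 353.15 K, T_C = 353.15 × (1 − 1/8.26) = 310.40 K.
Converting, 310.40 K = 99.04°F.

99.0 °F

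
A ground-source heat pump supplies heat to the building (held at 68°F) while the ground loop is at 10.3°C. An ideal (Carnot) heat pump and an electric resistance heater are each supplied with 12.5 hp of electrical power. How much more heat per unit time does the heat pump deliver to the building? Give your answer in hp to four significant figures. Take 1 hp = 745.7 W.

365.3 hp

In absolute terms T_C = 283.45 K and T_H = 293.15 K, so ΔT = 9.700 K.
COP_Carnot = T_H/ΔT = 293.15/9.700 = 30.22.
The heat pump delivers Q̇_H = COP × Ẇ = 377.8 hp; the resistance heater delivers Ẇ = 12.50 hp.
Extra = (COP − 1)·Ẇ = 365.3 hp.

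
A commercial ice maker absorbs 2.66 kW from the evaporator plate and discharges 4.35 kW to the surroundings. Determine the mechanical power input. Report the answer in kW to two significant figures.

For a cyclic device the first law requires Q̇_H = Q̇_C + Ẇ.
Ẇ = Q̇_H − Q̇_C = 1.690 kW.

1.7 kW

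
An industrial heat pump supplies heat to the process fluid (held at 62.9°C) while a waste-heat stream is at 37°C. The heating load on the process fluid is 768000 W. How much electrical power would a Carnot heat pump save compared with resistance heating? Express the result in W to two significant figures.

In absolute terms T_C = 310.15 K and T_H = 336.05 K, so ΔT = 25.90 K.
COP_Carnot = T_H/ΔT = 336.05/25.90 = 12.97.
Resistance heating needs Ẇ_res = Q̇_H = 768000 W; the reversible heat pump needs only Ẇ_hp = Q̇_H/COP = 59190 W.
Saving = 768000 − 59190 = 708800 W.

710000 W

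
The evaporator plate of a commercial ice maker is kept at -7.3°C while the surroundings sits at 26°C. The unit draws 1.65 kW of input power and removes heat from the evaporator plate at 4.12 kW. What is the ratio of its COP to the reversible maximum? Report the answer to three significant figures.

COP_actual = Q̇_C/Ẇ = 4.120/1.650 = 2.497.
In absolute terms T_C = 265.85 K and T_H = 299.15 K, so ΔT = 33.30 K.
COP_Carnot = T_C/ΔT = 265.85/33.30 = 7.983.
η_II = COP_actual/COP_Carnot = 2.497/7.983 = 0.3128.

0.313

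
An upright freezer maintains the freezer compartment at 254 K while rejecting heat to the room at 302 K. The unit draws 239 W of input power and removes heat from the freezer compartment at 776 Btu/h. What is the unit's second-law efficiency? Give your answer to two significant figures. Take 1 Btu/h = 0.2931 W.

0.18

Converting, Q̇_C = 776.0 Btu/h = 227.4 W, so COP_actual = Q̇_C/Ẇ = 227.4/239.0 = 0.9517.
The reservoir spacing is ΔT = 302 − 254 = 48.00 K.
COP_Carnot = T_C/ΔT = 254.00/48.00 = 5.292.
η_II = COP_actual/COP_Carnot = 0.9517/5.292 = 0.1798.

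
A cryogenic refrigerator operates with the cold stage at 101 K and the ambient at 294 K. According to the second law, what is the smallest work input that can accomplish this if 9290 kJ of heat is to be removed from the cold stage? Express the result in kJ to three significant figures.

17800 kJ

The reservoir spacing is ΔT = 294 − 101 = 193.0 K.
The reversible limit is COP_R = T_C/ΔT = 0.5233, so W_min = Q_C/COP = Q_C·ΔT/T_C.
W_min = 9290 × 193.0/101.00 = 17750 kJ.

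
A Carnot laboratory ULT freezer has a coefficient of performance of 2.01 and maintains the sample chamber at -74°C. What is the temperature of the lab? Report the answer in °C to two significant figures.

COP_R = T_C/(T_H − T_C) gives T_H − T_C = T_C/COP.
With T_C = 199.15 K, T_H = 199.15 × (1 + 1/2.01) = 298.23 K.
Converting, 298.23 K = 25.08°C.

25 °C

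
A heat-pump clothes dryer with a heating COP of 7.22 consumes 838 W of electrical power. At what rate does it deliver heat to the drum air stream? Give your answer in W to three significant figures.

Q̇_H = COP_HP × Ẇ = 7.22 × 838.0 = 6050 W.

6050 W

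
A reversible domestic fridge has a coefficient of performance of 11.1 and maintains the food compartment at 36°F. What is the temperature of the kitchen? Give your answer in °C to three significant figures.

COP_R = T_C/(T_H − T_C) gives T_H − T_C = T_C/COP.
With T_C = 275.37 K, T_H = 275.37 × (1 + 1/11.1) = 300.18 K.
Converting, 300.18 K = 27.03°C.

27.0 °C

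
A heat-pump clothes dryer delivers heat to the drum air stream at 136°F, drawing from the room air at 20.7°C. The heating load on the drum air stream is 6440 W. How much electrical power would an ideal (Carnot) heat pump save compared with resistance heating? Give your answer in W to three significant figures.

In absolute terms T_C = 293.85 K and T_H = 330.93 K, so ΔT = 37.08 K.
COP_Carnot = T_H/ΔT = 330.93/37.08 = 8.925.
Resistance heating needs Ẇ_res = Q̇_H = 6440 W; the reversible heat pump needs only Ẇ_hp = Q̇_H/COP = 721.5 W.
Saving = 6440 − 721.5 = 5718 W.

5720 W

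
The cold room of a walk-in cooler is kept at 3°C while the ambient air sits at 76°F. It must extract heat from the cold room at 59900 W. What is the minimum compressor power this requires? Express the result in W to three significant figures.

In absolute terms T_C = 276.15 K and T_H = 297.59 K, so ΔT = 21.44 K.
COP_Carnot = T_C/ΔT = 276.15/21.44 = 12.88.
Ẇ_min = Q̇/COP_Carnot = 59900/12.88 = 4652 W.

4650 W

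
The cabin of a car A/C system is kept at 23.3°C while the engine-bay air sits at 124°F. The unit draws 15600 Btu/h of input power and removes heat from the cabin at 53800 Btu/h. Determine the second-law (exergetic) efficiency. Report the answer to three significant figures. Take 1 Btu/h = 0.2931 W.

0.324

COP_actual = Q̇_C/Ẇ = 53800/15600 = 3.449.
In absolute terms T_C = 296.45 K and T_H = 324.26 K, so ΔT = 27.81 K.
COP_Carnot = T_C/ΔT = 296.45/27.81 = 10.66.
η_II = COP_actual/COP_Carnot = 3.449/10.66 = 0.3235.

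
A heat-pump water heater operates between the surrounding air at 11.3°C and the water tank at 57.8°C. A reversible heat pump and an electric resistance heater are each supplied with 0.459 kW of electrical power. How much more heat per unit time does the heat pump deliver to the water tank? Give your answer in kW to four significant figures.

In absolute terms T_C = 284.45 K and T_H = 330.95 K, so ΔT = 46.50 K.
COP_Carnot = T_H/ΔT = 330.95/46.50 = 7.117.
The heat pump delivers Q̇_H = COP × Ẇ = 3.267 kW; the resistance heater delivers Ẇ = 0.4590 kW.
Extra = (COP − 1)·Ẇ = 2.808 kW.

2.808 kW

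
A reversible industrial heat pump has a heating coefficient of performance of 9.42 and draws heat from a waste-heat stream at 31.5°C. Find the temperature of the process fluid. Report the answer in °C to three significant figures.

COP_HP = T_H/(T_H − T_C) rearranges to T_H = COP·T_C/(COP − 1).
With T_C = 304.65 K, T_H = 9.42 × 304.65/8.420 = 340.83 K.
Converting, 340.83 K = 67.68°C.

67.7 °C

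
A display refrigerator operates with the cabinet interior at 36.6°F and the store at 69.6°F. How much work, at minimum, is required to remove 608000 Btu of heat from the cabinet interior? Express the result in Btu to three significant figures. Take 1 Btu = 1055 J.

In absolute terms T_C = 275.71 K and T_H = 294.04 K, so ΔT = 18.33 K.
The reversible limit is COP_R = T_C/ΔT = 15.04, so W_min = Q_C/COP = Q_C·ΔT/T_C.
W_min = 608000 × 18.33/275.71 = 40430 Btu.

40400 Btu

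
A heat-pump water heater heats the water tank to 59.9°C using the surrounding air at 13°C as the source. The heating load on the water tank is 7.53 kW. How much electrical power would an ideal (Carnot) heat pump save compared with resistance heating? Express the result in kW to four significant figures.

In absolute terms T_C = 286.15 K and T_H = 333.05 K, so ΔT = 46.90 K.
COP_Carnot = T_H/ΔT = 333.05/46.90 = 7.101.
Resistance heating needs Ẇ_res = Q̇_H = 7.530 kW; the reversible heat pump needs only Ẇ_hp = Q̇_H/COP = 1.060 kW.
Saving = 7.530 − 1.060 = 6.470 kW.

6.470 kW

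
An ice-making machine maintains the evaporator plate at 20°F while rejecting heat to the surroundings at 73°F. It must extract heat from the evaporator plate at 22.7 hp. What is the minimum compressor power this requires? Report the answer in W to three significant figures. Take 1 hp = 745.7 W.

In absolute terms T_C = 266.48 K and T_H = 295.93 K, so ΔT = 29.44 K.
COP_Carnot = T_C/ΔT = 266.48/29.44 = 9.050.
Ẇ_min = Q̇/COP_Carnot = 22.70/9.050 = 2.508 hp = 1870 W.

1870 W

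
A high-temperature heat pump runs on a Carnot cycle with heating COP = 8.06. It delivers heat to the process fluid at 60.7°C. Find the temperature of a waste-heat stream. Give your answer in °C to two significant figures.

COP_HP = T_H/(T_H − T_C) gives T_H − T_C = T_H/COP.
With T_H = 333.85 K, T_C = 333.85 × (1 − 1/8.06) = 292.43 K.
Converting, 292.43 K = 19.28°C.

19 °C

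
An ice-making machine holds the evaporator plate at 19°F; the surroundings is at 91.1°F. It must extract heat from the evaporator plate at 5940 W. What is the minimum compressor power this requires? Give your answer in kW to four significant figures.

In absolute terms T_C = 265.93 K and T_H = 305.98 K, so ΔT = 40.06 K.
COP_Carnot = T_C/ΔT = 265.93/40.06 = 6.639.
Ẇ_min = Q̇/COP_Carnot = 5940/6.639 = 894.7 W = 0.8947 kW.

0.8947 kW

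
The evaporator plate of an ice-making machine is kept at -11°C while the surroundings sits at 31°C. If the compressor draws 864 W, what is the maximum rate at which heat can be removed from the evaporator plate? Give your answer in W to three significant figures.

5390 W

In absolute terms T_C = 262.15 K and T_H = 304.15 K, so ΔT = 42.00 K.
COP_Carnot = T_C/ΔT = 262.15/42.00 = 6.242.
Q̇_max = COP_Carnot × Ẇ = 6.242 × 864.0 W = 5393 W.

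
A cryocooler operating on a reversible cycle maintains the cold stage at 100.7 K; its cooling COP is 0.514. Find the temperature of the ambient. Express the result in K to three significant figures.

COP_R = T_C/(T_H − T_C) gives T_H − T_C = T_C/COP.
With T_C = 100.70 K, T_H = 100.70 × (1 + 1/0.514) = 296.61 K.

297 K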